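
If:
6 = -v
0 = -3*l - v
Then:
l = 2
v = -6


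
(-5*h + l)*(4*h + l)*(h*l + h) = -20*h^3*l - 20*h^3 - h^2*l^2 - h^2*l + h*l^3 + h*l^2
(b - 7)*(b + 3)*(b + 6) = b^3 + 2*b^2 - 45*b - 126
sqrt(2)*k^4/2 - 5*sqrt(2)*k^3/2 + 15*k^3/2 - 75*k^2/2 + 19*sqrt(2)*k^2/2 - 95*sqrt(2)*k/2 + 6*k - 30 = (k - 5)*(k + sqrt(2)/2)*(k + 6*sqrt(2))*(sqrt(2)*k/2 + 1)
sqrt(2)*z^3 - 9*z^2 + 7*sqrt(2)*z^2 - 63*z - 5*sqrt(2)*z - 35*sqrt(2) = (z + 7)*(z - 5*sqrt(2))*(sqrt(2)*z + 1)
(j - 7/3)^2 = j^2 - 14*j/3 + 49/9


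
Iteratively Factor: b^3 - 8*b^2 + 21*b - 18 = (b - 3)*(b^2 - 5*b + 6) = (b - 3)*(b - 2)*(b - 3)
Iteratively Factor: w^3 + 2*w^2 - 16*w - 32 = (w + 2)*(w^2 - 16) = (w - 4)*(w + 2)*(w + 4)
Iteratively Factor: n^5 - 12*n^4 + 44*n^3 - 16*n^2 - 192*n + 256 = (n + 2)*(n^4 - 14*n^3 + 72*n^2 - 160*n + 128) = (n - 4)*(n + 2)*(n^3 - 10*n^2 + 32*n - 32) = (n - 4)^2*(n + 2)*(n^2 - 6*n + 8) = (n - 4)^2*(n - 2)*(n + 2)*(n - 4)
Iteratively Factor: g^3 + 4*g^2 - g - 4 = (g + 1)*(g^2 + 3*g - 4) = (g - 1)*(g + 1)*(g + 4)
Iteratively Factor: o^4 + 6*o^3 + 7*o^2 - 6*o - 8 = (o - 1)*(o^3 + 7*o^2 + 14*o + 8) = (o - 1)*(o + 4)*(o^2 + 3*o + 2) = (o - 1)*(o + 1)*(o + 4)*(o + 2)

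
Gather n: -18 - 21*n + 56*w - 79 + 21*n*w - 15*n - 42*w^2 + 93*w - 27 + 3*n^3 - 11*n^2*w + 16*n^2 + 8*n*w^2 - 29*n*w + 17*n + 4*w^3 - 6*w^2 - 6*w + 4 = 3*n^3 + n^2*(16 - 11*w) + n*(8*w^2 - 8*w - 19) + 4*w^3 - 48*w^2 + 143*w - 120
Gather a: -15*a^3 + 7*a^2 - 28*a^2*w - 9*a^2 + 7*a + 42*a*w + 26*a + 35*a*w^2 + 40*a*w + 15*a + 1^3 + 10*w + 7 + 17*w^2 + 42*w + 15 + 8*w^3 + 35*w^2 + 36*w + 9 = -15*a^3 + a^2*(-28*w - 2) + a*(35*w^2 + 82*w + 48) + 8*w^3 + 52*w^2 + 88*w + 32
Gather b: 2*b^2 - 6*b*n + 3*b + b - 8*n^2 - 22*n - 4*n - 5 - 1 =2*b^2 + b*(4 - 6*n) - 8*n^2 - 26*n - 6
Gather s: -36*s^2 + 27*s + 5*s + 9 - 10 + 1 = -36*s^2 + 32*s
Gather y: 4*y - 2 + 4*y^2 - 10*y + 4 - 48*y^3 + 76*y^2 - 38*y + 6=-48*y^3 + 80*y^2 - 44*y + 8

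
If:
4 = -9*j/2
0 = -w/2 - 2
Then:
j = -8/9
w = -4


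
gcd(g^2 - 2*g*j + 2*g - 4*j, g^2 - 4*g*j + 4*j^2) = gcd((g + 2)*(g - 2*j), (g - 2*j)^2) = g - 2*j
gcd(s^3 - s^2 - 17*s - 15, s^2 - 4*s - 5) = s^2 - 4*s - 5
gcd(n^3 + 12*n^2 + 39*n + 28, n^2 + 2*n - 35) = n + 7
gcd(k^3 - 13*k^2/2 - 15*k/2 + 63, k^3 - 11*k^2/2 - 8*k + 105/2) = k^2 - k/2 - 21/2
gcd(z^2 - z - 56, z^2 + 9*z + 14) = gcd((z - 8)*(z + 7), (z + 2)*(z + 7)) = z + 7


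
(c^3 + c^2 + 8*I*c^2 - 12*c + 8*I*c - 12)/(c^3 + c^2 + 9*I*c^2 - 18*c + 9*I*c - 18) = (c + 2*I)/(c + 3*I)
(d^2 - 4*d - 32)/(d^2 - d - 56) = (d + 4)/(d + 7)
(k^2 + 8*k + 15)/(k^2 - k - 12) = (k + 5)/(k - 4)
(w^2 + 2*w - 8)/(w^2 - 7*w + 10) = (w + 4)/(w - 5)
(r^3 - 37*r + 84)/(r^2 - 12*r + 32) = (r^2 + 4*r - 21)/(r - 8)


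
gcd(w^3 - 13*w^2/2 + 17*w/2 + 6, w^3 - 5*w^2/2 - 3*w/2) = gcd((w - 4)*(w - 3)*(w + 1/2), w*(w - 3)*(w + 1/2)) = w^2 - 5*w/2 - 3/2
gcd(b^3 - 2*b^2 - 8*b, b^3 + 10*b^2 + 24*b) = b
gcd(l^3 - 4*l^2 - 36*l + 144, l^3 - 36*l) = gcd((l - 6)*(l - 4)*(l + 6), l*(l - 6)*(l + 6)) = l^2 - 36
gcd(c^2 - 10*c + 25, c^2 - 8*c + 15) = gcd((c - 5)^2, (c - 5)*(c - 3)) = c - 5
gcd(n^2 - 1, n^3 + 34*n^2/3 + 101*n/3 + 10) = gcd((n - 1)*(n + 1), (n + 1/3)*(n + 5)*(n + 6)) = 1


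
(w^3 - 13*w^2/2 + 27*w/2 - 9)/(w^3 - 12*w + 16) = (2*w^2 - 9*w + 9)/(2*(w^2 + 2*w - 8))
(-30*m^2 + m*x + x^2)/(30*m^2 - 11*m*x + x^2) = (6*m + x)/(-6*m + x)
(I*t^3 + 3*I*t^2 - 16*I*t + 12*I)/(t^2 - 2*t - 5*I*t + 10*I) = I*(t^2 + 5*t - 6)/(t - 5*I)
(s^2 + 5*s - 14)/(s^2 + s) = (s^2 + 5*s - 14)/(s*(s + 1))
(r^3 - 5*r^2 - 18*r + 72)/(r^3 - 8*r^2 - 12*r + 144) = (r - 3)/(r - 6)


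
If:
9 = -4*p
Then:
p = -9/4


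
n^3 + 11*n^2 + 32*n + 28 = (n + 2)^2*(n + 7)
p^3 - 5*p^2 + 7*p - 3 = (p - 3)*(p - 1)^2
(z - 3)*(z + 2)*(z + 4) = z^3 + 3*z^2 - 10*z - 24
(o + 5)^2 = o^2 + 10*o + 25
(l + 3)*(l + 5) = l^2 + 8*l + 15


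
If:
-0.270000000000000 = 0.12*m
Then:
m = -2.25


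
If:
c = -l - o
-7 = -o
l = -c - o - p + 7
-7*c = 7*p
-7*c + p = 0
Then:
No Solution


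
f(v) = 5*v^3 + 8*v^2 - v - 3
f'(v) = 15*v^2 + 16*v - 1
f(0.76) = 3.06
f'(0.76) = 19.82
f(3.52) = 310.67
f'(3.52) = 241.18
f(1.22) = 16.77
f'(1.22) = 40.85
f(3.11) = 221.67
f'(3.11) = 193.84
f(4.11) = 475.16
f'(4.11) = 318.14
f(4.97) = 803.45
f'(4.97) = 449.03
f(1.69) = 42.29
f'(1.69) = 68.88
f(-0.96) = 0.91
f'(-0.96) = -2.54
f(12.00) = 9777.00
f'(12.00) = 2351.00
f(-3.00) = -63.00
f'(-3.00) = 86.00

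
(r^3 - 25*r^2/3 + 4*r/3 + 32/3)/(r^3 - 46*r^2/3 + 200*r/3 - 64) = (r + 1)/(r - 6)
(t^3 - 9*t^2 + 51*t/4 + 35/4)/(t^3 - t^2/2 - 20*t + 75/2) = (2*t^2 - 13*t - 7)/(2*(t^2 + 2*t - 15))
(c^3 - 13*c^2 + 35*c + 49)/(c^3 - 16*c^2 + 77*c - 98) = (c + 1)/(c - 2)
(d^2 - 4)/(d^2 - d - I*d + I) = (d^2 - 4)/(d^2 - d - I*d + I)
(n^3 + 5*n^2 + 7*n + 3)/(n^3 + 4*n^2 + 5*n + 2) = (n + 3)/(n + 2)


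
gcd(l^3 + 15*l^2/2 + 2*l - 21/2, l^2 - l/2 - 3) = l + 3/2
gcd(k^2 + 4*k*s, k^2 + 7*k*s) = k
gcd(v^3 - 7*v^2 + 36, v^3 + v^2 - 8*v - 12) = v^2 - v - 6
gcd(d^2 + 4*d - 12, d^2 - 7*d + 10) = d - 2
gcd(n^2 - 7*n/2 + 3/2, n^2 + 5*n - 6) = 1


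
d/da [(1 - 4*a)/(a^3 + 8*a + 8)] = (-4*a^3 - 32*a + (4*a - 1)*(3*a^2 + 8) - 32)/(a^3 + 8*a + 8)^2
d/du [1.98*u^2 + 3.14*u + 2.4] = 3.96*u + 3.14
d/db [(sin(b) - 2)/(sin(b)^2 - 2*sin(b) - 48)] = (4*sin(b) + cos(b)^2 - 53)*cos(b)/((sin(b) - 8)^2*(sin(b) + 6)^2)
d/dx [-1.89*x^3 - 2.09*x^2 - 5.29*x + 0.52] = -5.67*x^2 - 4.18*x - 5.29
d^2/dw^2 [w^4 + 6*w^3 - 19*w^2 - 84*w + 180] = 12*w^2 + 36*w - 38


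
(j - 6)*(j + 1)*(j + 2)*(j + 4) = j^4 + j^3 - 28*j^2 - 76*j - 48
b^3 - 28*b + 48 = (b - 4)*(b - 2)*(b + 6)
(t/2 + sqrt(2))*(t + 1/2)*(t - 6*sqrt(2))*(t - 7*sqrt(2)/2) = t^4/2 - 15*sqrt(2)*t^3/4 + t^3/4 - 15*sqrt(2)*t^2/8 + 2*t^2 + t + 42*sqrt(2)*t + 21*sqrt(2)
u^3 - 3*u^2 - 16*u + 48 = (u - 4)*(u - 3)*(u + 4)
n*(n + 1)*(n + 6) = n^3 + 7*n^2 + 6*n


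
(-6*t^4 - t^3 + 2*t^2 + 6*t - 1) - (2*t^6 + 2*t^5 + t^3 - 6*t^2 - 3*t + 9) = -2*t^6 - 2*t^5 - 6*t^4 - 2*t^3 + 8*t^2 + 9*t - 10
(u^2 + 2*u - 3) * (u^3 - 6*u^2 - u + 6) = u^5 - 4*u^4 - 16*u^3 + 22*u^2 + 15*u - 18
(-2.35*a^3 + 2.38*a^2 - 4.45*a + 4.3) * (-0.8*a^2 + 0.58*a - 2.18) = 1.88*a^5 - 3.267*a^4 + 10.0634*a^3 - 11.2094*a^2 + 12.195*a - 9.374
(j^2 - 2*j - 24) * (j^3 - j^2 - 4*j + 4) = j^5 - 3*j^4 - 26*j^3 + 36*j^2 + 88*j - 96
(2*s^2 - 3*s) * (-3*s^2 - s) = -6*s^4 + 7*s^3 + 3*s^2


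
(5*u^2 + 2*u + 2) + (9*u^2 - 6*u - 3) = 14*u^2 - 4*u - 1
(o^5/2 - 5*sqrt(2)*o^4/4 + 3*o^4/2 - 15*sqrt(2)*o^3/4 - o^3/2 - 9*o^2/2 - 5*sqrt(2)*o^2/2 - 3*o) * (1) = o^5/2 - 5*sqrt(2)*o^4/4 + 3*o^4/2 - 15*sqrt(2)*o^3/4 - o^3/2 - 9*o^2/2 - 5*sqrt(2)*o^2/2 - 3*o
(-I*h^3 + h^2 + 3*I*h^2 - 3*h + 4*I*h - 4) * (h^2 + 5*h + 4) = -I*h^5 + h^4 - 2*I*h^4 + 2*h^3 + 15*I*h^3 - 15*h^2 + 32*I*h^2 - 32*h + 16*I*h - 16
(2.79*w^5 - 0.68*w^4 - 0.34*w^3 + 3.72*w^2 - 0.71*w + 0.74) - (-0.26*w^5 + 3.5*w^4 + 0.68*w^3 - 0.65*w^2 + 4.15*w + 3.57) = 3.05*w^5 - 4.18*w^4 - 1.02*w^3 + 4.37*w^2 - 4.86*w - 2.83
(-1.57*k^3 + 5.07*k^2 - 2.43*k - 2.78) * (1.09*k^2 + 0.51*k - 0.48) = -1.7113*k^5 + 4.7256*k^4 + 0.6906*k^3 - 6.7031*k^2 - 0.2514*k + 1.3344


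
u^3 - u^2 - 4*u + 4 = (u - 2)*(u - 1)*(u + 2)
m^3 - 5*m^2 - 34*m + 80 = (m - 8)*(m - 2)*(m + 5)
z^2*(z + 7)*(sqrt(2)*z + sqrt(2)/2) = sqrt(2)*z^4 + 15*sqrt(2)*z^3/2 + 7*sqrt(2)*z^2/2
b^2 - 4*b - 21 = (b - 7)*(b + 3)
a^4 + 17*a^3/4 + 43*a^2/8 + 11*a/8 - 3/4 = (a - 1/4)*(a + 1)*(a + 3/2)*(a + 2)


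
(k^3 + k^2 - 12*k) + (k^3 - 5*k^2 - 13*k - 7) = 2*k^3 - 4*k^2 - 25*k - 7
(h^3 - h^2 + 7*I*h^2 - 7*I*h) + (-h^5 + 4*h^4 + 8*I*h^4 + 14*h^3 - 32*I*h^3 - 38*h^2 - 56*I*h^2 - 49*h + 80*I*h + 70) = -h^5 + 4*h^4 + 8*I*h^4 + 15*h^3 - 32*I*h^3 - 39*h^2 - 49*I*h^2 - 49*h + 73*I*h + 70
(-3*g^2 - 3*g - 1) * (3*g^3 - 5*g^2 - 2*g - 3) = -9*g^5 + 6*g^4 + 18*g^3 + 20*g^2 + 11*g + 3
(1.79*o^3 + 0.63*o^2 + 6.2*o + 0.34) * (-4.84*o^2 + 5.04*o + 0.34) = -8.6636*o^5 + 5.9724*o^4 - 26.2242*o^3 + 29.8166*o^2 + 3.8216*o + 0.1156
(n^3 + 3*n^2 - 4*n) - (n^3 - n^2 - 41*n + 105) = 4*n^2 + 37*n - 105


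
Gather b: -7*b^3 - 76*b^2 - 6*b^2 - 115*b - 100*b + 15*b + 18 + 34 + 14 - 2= -7*b^3 - 82*b^2 - 200*b + 64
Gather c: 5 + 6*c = 6*c + 5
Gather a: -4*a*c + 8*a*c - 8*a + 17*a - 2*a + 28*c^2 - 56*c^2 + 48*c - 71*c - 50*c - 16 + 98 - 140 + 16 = a*(4*c + 7) - 28*c^2 - 73*c - 42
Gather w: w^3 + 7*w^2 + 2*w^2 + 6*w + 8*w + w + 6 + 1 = w^3 + 9*w^2 + 15*w + 7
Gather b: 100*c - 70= 100*c - 70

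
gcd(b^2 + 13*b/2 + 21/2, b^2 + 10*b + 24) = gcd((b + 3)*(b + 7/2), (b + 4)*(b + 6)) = 1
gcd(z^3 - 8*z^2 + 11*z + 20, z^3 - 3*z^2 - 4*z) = z^2 - 3*z - 4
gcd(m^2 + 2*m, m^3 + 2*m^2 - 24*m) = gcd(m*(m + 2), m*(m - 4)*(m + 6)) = m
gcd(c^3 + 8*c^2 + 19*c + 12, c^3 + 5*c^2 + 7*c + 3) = c^2 + 4*c + 3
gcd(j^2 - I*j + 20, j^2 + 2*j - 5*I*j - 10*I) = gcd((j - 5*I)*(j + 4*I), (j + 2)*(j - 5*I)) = j - 5*I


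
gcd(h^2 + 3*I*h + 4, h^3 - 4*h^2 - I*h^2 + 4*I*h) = h - I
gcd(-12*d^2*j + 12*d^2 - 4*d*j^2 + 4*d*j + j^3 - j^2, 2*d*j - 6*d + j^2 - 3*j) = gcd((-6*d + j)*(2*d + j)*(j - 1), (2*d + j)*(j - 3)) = 2*d + j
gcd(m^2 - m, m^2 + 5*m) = m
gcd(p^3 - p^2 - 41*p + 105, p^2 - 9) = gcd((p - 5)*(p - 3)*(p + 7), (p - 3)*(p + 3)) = p - 3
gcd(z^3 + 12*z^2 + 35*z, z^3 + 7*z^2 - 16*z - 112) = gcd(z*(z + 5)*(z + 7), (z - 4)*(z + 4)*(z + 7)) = z + 7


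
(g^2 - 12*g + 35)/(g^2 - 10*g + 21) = (g - 5)/(g - 3)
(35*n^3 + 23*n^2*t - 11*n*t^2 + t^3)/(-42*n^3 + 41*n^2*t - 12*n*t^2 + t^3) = (-5*n^2 - 4*n*t + t^2)/(6*n^2 - 5*n*t + t^2)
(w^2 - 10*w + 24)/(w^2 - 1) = (w^2 - 10*w + 24)/(w^2 - 1)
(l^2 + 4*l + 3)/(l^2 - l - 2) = (l + 3)/(l - 2)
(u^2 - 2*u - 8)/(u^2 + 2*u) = (u - 4)/u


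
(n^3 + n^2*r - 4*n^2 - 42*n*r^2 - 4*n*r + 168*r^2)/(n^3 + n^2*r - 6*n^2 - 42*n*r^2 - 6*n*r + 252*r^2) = (n - 4)/(n - 6)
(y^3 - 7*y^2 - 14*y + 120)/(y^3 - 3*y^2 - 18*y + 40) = (y - 6)/(y - 2)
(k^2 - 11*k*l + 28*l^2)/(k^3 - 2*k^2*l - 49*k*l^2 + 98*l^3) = (k - 4*l)/(k^2 + 5*k*l - 14*l^2)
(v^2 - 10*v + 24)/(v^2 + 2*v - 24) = (v - 6)/(v + 6)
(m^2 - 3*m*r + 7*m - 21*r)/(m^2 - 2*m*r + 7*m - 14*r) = (-m + 3*r)/(-m + 2*r)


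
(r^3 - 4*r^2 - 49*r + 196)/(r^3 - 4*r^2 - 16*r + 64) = (r^2 - 49)/(r^2 - 16)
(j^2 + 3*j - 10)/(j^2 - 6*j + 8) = (j + 5)/(j - 4)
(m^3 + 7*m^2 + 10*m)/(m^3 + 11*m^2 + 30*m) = (m + 2)/(m + 6)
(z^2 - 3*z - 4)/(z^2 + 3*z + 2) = (z - 4)/(z + 2)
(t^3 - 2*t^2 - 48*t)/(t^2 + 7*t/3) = 3*(t^2 - 2*t - 48)/(3*t + 7)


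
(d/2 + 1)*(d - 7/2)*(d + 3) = d^3/2 + 3*d^2/4 - 23*d/4 - 21/2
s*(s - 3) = s^2 - 3*s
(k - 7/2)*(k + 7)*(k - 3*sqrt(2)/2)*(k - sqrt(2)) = k^4 - 5*sqrt(2)*k^3/2 + 7*k^3/2 - 43*k^2/2 - 35*sqrt(2)*k^2/4 + 21*k/2 + 245*sqrt(2)*k/4 - 147/2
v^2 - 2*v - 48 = (v - 8)*(v + 6)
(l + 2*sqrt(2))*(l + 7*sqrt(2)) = l^2 + 9*sqrt(2)*l + 28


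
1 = 1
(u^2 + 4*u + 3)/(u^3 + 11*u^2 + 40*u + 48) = (u + 1)/(u^2 + 8*u + 16)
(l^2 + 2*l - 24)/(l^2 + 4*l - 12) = (l - 4)/(l - 2)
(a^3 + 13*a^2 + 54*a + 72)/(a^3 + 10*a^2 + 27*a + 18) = (a + 4)/(a + 1)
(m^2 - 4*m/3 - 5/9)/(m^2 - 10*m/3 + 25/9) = (3*m + 1)/(3*m - 5)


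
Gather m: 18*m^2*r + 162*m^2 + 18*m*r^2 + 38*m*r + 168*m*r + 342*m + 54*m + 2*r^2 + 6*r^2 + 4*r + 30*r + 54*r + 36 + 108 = m^2*(18*r + 162) + m*(18*r^2 + 206*r + 396) + 8*r^2 + 88*r + 144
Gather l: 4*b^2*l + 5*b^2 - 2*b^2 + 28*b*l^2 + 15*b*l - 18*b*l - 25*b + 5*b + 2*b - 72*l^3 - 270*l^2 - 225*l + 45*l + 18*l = 3*b^2 - 18*b - 72*l^3 + l^2*(28*b - 270) + l*(4*b^2 - 3*b - 162)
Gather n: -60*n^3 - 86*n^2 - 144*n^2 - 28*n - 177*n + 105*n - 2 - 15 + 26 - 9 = -60*n^3 - 230*n^2 - 100*n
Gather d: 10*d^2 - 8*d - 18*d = 10*d^2 - 26*d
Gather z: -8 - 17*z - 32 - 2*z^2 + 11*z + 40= -2*z^2 - 6*z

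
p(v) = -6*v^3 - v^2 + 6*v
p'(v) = -18*v^2 - 2*v + 6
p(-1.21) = 1.91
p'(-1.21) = -17.93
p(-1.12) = 0.46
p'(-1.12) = -14.34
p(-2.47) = 69.49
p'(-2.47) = -98.88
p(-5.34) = 853.08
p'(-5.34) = -496.60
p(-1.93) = 27.83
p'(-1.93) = -57.19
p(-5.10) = 739.30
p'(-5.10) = -451.98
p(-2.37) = 60.04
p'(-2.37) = -90.36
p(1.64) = -19.32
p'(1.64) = -45.69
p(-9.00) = 4239.00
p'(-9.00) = -1434.00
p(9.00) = -4401.00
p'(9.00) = -1470.00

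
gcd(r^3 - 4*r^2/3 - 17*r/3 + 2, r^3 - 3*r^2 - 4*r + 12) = r^2 - r - 6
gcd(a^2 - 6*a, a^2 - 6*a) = a^2 - 6*a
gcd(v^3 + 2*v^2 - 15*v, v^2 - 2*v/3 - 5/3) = 1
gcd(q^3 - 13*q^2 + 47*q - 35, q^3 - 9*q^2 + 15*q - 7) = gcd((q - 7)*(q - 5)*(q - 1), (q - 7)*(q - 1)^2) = q^2 - 8*q + 7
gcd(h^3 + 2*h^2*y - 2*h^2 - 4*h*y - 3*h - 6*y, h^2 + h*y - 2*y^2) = h + 2*y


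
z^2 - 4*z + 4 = (z - 2)^2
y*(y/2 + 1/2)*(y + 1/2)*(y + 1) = y^4/2 + 5*y^3/4 + y^2 + y/4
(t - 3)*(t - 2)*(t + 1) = t^3 - 4*t^2 + t + 6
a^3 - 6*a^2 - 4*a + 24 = (a - 6)*(a - 2)*(a + 2)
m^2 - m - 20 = (m - 5)*(m + 4)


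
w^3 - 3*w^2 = w^2*(w - 3)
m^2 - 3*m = m*(m - 3)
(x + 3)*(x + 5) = x^2 + 8*x + 15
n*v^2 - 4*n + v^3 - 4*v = (n + v)*(v - 2)*(v + 2)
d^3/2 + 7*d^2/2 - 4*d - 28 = (d/2 + sqrt(2))*(d + 7)*(d - 2*sqrt(2))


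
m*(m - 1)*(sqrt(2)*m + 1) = sqrt(2)*m^3 - sqrt(2)*m^2 + m^2 - m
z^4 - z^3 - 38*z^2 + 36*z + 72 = (z - 6)*(z - 2)*(z + 1)*(z + 6)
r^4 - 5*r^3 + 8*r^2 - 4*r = r*(r - 2)^2*(r - 1)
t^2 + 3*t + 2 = (t + 1)*(t + 2)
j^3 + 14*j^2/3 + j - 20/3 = (j - 1)*(j + 5/3)*(j + 4)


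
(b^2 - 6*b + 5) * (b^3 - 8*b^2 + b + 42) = b^5 - 14*b^4 + 54*b^3 - 4*b^2 - 247*b + 210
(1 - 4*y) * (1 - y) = 4*y^2 - 5*y + 1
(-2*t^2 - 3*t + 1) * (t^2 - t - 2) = -2*t^4 - t^3 + 8*t^2 + 5*t - 2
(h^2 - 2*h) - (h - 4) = h^2 - 3*h + 4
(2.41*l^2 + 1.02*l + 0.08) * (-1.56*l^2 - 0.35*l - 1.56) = -3.7596*l^4 - 2.4347*l^3 - 4.2414*l^2 - 1.6192*l - 0.1248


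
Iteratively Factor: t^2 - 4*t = (t)*(t - 4)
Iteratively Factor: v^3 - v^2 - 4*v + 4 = (v + 2)*(v^2 - 3*v + 2) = (v - 1)*(v + 2)*(v - 2)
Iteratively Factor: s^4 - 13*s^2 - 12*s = (s)*(s^3 - 13*s - 12) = s*(s + 1)*(s^2 - s - 12) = s*(s + 1)*(s + 3)*(s - 4)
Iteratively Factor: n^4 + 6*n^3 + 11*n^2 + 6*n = (n + 1)*(n^3 + 5*n^2 + 6*n) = (n + 1)*(n + 2)*(n^2 + 3*n) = n*(n + 1)*(n + 2)*(n + 3)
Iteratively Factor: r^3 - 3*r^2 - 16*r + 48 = (r - 4)*(r^2 + r - 12) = (r - 4)*(r + 4)*(r - 3)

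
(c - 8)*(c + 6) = c^2 - 2*c - 48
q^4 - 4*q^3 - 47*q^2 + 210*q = q*(q - 6)*(q - 5)*(q + 7)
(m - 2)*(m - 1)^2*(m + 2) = m^4 - 2*m^3 - 3*m^2 + 8*m - 4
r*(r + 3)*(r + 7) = r^3 + 10*r^2 + 21*r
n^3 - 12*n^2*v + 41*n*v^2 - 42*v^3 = (n - 7*v)*(n - 3*v)*(n - 2*v)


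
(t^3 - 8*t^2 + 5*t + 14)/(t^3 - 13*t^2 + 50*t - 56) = (t + 1)/(t - 4)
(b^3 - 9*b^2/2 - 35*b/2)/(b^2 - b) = (2*b^2 - 9*b - 35)/(2*(b - 1))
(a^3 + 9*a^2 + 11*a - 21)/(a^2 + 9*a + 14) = (a^2 + 2*a - 3)/(a + 2)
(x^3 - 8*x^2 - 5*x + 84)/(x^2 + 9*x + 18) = (x^2 - 11*x + 28)/(x + 6)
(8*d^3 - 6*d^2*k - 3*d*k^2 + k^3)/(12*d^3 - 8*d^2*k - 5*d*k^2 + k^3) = (4*d - k)/(6*d - k)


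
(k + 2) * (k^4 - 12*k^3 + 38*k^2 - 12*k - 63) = k^5 - 10*k^4 + 14*k^3 + 64*k^2 - 87*k - 126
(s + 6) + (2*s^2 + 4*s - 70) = 2*s^2 + 5*s - 64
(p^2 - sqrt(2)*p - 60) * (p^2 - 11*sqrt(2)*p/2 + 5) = p^4 - 13*sqrt(2)*p^3/2 - 44*p^2 + 325*sqrt(2)*p - 300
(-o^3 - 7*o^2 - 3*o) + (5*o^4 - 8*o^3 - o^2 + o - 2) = 5*o^4 - 9*o^3 - 8*o^2 - 2*o - 2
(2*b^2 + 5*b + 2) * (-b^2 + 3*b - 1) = -2*b^4 + b^3 + 11*b^2 + b - 2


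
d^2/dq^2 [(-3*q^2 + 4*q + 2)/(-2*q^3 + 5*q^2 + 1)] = 2*(12*q^6 - 48*q^5 + 72*q^4 + 102*q^3 - 243*q^2 + 48*q + 13)/(8*q^9 - 60*q^8 + 150*q^7 - 137*q^6 + 60*q^5 - 75*q^4 + 6*q^3 - 15*q^2 - 1)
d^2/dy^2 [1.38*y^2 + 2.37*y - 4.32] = 2.76000000000000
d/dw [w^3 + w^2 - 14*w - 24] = 3*w^2 + 2*w - 14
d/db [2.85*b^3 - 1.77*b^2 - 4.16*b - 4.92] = 8.55*b^2 - 3.54*b - 4.16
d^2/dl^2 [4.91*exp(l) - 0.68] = 4.91*exp(l)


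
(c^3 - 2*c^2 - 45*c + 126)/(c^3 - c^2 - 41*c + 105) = (c - 6)/(c - 5)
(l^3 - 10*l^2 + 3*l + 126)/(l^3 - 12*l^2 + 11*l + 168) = (l - 6)/(l - 8)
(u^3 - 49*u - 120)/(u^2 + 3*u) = u - 3 - 40/u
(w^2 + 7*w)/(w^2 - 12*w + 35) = w*(w + 7)/(w^2 - 12*w + 35)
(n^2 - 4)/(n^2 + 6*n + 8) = (n - 2)/(n + 4)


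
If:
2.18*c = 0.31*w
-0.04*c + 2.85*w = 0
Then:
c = 0.00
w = 0.00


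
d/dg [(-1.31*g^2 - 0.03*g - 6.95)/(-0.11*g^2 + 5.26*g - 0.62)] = (-6.8939*g^2 + 0.0953999999999999*g + 36.5756)/(0.0121*g^4 - 1.1572*g^3 + 27.804*g^2 - 6.5224*g + 0.3844)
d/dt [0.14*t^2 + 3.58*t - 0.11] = 0.28*t + 3.58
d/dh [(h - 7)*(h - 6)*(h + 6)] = 3*h^2 - 14*h - 36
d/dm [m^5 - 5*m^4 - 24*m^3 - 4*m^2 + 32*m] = 5*m^4 - 20*m^3 - 72*m^2 - 8*m + 32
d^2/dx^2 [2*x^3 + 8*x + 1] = 12*x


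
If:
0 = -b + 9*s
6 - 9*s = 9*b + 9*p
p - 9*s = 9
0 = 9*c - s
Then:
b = -75/19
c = -25/513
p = 96/19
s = -25/57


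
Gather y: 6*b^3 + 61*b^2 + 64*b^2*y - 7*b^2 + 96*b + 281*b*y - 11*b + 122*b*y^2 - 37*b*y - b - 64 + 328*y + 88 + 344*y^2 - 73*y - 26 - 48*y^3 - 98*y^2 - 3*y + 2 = 6*b^3 + 54*b^2 + 84*b - 48*y^3 + y^2*(122*b + 246) + y*(64*b^2 + 244*b + 252)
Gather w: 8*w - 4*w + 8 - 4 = 4*w + 4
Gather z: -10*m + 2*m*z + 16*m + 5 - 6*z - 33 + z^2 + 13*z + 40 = 6*m + z^2 + z*(2*m + 7) + 12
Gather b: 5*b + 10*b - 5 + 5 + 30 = 15*b + 30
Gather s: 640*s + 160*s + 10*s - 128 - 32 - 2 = 810*s - 162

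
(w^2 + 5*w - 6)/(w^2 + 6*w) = (w - 1)/w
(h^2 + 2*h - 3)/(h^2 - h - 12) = (h - 1)/(h - 4)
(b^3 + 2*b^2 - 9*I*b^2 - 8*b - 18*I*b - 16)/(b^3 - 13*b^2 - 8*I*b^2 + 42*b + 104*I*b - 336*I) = (b^2 + b*(2 - I) - 2*I)/(b^2 - 13*b + 42)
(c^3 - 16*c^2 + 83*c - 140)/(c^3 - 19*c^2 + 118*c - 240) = (c^2 - 11*c + 28)/(c^2 - 14*c + 48)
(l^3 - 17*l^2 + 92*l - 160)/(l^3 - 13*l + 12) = (l^3 - 17*l^2 + 92*l - 160)/(l^3 - 13*l + 12)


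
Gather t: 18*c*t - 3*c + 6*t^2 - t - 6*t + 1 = -3*c + 6*t^2 + t*(18*c - 7) + 1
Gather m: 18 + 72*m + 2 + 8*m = 80*m + 20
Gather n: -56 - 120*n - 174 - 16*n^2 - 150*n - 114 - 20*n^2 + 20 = -36*n^2 - 270*n - 324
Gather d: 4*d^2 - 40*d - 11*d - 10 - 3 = 4*d^2 - 51*d - 13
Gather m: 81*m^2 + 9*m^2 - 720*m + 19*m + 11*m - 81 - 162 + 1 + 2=90*m^2 - 690*m - 240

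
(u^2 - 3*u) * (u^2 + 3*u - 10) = u^4 - 19*u^2 + 30*u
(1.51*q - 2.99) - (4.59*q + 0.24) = -3.08*q - 3.23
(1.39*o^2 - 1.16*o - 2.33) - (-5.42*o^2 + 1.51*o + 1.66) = 6.81*o^2 - 2.67*o - 3.99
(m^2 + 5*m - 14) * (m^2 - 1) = m^4 + 5*m^3 - 15*m^2 - 5*m + 14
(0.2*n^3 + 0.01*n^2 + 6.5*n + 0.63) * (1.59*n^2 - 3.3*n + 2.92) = 0.318*n^5 - 0.6441*n^4 + 10.886*n^3 - 20.4191*n^2 + 16.901*n + 1.8396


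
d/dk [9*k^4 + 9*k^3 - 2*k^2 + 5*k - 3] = 36*k^3 + 27*k^2 - 4*k + 5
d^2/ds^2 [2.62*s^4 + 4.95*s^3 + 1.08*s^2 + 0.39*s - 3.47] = 31.44*s^2 + 29.7*s + 2.16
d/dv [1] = 0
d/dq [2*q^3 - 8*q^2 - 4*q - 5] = 6*q^2 - 16*q - 4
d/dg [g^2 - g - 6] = 2*g - 1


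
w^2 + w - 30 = (w - 5)*(w + 6)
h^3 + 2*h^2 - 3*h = h*(h - 1)*(h + 3)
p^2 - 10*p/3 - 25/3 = (p - 5)*(p + 5/3)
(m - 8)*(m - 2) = m^2 - 10*m + 16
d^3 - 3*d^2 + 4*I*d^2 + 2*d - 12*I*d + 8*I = (d - 2)*(d - 1)*(d + 4*I)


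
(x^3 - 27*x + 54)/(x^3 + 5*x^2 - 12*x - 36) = (x - 3)/(x + 2)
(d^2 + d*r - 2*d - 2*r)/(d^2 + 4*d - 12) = (d + r)/(d + 6)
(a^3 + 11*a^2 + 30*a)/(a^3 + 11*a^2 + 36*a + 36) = a*(a + 5)/(a^2 + 5*a + 6)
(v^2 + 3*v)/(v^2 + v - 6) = v/(v - 2)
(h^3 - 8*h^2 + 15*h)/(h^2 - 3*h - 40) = h*(-h^2 + 8*h - 15)/(-h^2 + 3*h + 40)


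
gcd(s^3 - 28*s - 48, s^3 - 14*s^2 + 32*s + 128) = s + 2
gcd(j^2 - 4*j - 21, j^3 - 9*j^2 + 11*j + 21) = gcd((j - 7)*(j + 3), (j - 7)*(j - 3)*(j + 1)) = j - 7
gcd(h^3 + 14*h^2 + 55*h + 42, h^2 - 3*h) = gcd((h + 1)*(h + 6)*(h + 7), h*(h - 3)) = 1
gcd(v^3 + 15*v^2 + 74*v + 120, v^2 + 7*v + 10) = v + 5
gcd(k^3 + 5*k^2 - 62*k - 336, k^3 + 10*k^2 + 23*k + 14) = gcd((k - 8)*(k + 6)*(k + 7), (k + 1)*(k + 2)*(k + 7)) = k + 7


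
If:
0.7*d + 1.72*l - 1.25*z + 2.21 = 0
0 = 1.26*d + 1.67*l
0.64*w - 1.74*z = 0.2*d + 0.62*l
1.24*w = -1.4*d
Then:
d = 8.15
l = -6.15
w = -9.21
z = -2.13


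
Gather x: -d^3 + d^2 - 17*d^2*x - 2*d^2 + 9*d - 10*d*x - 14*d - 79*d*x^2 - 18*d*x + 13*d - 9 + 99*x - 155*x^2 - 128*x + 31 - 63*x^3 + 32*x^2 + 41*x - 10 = -d^3 - d^2 + 8*d - 63*x^3 + x^2*(-79*d - 123) + x*(-17*d^2 - 28*d + 12) + 12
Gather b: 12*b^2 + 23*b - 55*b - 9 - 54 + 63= 12*b^2 - 32*b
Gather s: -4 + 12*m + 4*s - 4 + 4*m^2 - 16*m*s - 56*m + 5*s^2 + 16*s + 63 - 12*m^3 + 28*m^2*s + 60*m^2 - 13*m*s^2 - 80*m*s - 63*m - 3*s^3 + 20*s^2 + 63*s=-12*m^3 + 64*m^2 - 107*m - 3*s^3 + s^2*(25 - 13*m) + s*(28*m^2 - 96*m + 83) + 55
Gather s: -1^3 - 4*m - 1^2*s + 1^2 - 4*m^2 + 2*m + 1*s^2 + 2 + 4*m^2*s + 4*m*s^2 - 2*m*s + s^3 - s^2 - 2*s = -4*m^2 + 4*m*s^2 - 2*m + s^3 + s*(4*m^2 - 2*m - 3) + 2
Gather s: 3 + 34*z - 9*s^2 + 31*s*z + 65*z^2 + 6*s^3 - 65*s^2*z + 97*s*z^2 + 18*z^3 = 6*s^3 + s^2*(-65*z - 9) + s*(97*z^2 + 31*z) + 18*z^3 + 65*z^2 + 34*z + 3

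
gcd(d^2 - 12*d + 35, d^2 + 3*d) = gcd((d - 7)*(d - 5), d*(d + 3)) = 1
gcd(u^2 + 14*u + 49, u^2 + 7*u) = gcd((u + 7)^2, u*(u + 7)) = u + 7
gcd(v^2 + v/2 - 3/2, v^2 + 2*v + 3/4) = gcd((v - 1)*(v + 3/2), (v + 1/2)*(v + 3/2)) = v + 3/2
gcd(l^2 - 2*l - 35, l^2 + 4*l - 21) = 1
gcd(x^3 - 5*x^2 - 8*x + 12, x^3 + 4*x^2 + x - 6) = x^2 + x - 2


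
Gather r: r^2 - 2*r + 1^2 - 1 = r^2 - 2*r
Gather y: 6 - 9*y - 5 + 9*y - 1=0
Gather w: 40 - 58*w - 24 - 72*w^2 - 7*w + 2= -72*w^2 - 65*w + 18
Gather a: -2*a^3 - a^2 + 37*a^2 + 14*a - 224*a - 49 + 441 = -2*a^3 + 36*a^2 - 210*a + 392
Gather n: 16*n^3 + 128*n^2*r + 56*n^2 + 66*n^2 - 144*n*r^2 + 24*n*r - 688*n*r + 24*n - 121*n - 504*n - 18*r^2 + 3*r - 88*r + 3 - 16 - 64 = 16*n^3 + n^2*(128*r + 122) + n*(-144*r^2 - 664*r - 601) - 18*r^2 - 85*r - 77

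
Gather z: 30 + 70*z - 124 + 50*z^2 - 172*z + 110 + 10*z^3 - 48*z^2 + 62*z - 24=10*z^3 + 2*z^2 - 40*z - 8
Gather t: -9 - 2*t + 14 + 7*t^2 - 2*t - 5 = 7*t^2 - 4*t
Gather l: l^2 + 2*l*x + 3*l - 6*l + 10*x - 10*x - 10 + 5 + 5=l^2 + l*(2*x - 3)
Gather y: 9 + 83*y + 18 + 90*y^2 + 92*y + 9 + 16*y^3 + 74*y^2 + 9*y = 16*y^3 + 164*y^2 + 184*y + 36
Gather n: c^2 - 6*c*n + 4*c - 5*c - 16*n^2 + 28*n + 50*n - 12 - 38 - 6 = c^2 - c - 16*n^2 + n*(78 - 6*c) - 56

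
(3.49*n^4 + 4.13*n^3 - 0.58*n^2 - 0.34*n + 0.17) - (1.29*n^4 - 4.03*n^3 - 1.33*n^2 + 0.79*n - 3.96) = 2.2*n^4 + 8.16*n^3 + 0.75*n^2 - 1.13*n + 4.13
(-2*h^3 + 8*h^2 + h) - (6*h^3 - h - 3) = -8*h^3 + 8*h^2 + 2*h + 3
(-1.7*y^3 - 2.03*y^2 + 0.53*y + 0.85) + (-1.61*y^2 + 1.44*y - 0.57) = -1.7*y^3 - 3.64*y^2 + 1.97*y + 0.28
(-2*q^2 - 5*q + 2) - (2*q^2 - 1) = -4*q^2 - 5*q + 3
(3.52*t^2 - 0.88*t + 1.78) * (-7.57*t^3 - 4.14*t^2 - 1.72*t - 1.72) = -26.6464*t^5 - 7.9112*t^4 - 15.8858*t^3 - 11.91*t^2 - 1.548*t - 3.0616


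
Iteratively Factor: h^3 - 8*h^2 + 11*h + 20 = (h - 5)*(h^2 - 3*h - 4) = (h - 5)*(h + 1)*(h - 4)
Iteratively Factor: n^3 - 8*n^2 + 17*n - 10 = (n - 1)*(n^2 - 7*n + 10) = (n - 5)*(n - 1)*(n - 2)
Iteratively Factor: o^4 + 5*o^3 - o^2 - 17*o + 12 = (o - 1)*(o^3 + 6*o^2 + 5*o - 12) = (o - 1)^2*(o^2 + 7*o + 12) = (o - 1)^2*(o + 4)*(o + 3)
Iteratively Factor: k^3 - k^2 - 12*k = (k + 3)*(k^2 - 4*k) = k*(k + 3)*(k - 4)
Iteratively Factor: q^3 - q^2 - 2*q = (q - 2)*(q^2 + q) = q*(q - 2)*(q + 1)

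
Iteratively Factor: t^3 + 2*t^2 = (t + 2)*(t^2) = t*(t + 2)*(t)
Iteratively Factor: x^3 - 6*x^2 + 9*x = (x)*(x^2 - 6*x + 9) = x*(x - 3)*(x - 3)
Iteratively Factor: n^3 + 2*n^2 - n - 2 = (n + 2)*(n^2 - 1) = (n + 1)*(n + 2)*(n - 1)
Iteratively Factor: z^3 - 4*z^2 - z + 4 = (z - 4)*(z^2 - 1) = (z - 4)*(z - 1)*(z + 1)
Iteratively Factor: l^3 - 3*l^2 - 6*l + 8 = (l - 1)*(l^2 - 2*l - 8) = (l - 1)*(l + 2)*(l - 4)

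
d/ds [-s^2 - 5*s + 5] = -2*s - 5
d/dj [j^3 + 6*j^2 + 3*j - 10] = 3*j^2 + 12*j + 3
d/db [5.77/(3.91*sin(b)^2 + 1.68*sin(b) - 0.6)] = -(45.1214*sin(b) + 9.6936)*cos(b)/(3.91*sin(b)^2 + 1.68*sin(b) - 0.6)^2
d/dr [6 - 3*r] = -3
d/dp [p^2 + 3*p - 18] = 2*p + 3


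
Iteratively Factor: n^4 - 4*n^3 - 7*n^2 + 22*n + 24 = (n + 2)*(n^3 - 6*n^2 + 5*n + 12) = (n - 4)*(n + 2)*(n^2 - 2*n - 3) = (n - 4)*(n + 1)*(n + 2)*(n - 3)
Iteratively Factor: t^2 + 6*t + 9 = (t + 3)*(t + 3)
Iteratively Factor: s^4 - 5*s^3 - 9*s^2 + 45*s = (s - 5)*(s^3 - 9*s) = s*(s - 5)*(s^2 - 9) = s*(s - 5)*(s + 3)*(s - 3)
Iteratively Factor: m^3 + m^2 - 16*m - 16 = (m - 4)*(m^2 + 5*m + 4) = (m - 4)*(m + 4)*(m + 1)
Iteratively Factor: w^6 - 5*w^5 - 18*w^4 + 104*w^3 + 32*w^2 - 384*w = (w)*(w^5 - 5*w^4 - 18*w^3 + 104*w^2 + 32*w - 384) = w*(w - 4)*(w^4 - w^3 - 22*w^2 + 16*w + 96) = w*(w - 4)*(w + 2)*(w^3 - 3*w^2 - 16*w + 48) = w*(w - 4)^2*(w + 2)*(w^2 + w - 12) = w*(w - 4)^2*(w - 3)*(w + 2)*(w + 4)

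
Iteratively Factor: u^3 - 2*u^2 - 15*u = (u - 5)*(u^2 + 3*u) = u*(u - 5)*(u + 3)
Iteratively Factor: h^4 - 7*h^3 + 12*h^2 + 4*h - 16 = (h - 2)*(h^3 - 5*h^2 + 2*h + 8) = (h - 4)*(h - 2)*(h^2 - h - 2) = (h - 4)*(h - 2)^2*(h + 1)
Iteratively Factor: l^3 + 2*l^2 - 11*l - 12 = (l - 3)*(l^2 + 5*l + 4) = (l - 3)*(l + 1)*(l + 4)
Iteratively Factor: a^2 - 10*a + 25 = (a - 5)*(a - 5)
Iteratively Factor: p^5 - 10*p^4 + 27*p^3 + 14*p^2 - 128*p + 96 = (p - 1)*(p^4 - 9*p^3 + 18*p^2 + 32*p - 96) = (p - 1)*(p + 2)*(p^3 - 11*p^2 + 40*p - 48) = (p - 3)*(p - 1)*(p + 2)*(p^2 - 8*p + 16) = (p - 4)*(p - 3)*(p - 1)*(p + 2)*(p - 4)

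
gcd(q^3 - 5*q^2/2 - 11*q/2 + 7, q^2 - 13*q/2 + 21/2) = q - 7/2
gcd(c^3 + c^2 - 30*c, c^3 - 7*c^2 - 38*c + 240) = c^2 + c - 30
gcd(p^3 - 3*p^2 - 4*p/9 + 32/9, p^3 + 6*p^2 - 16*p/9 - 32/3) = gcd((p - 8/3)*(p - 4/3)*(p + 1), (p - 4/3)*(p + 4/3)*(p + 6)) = p - 4/3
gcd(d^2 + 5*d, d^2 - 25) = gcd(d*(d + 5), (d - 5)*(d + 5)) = d + 5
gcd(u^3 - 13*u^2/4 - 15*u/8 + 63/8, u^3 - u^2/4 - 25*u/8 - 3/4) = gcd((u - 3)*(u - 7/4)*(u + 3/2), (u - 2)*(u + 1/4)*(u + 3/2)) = u + 3/2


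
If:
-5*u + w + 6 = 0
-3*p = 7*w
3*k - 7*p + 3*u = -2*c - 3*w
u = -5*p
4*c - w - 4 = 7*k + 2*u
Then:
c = -867/1118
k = -1541/1118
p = -21/86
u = 105/86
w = 9/86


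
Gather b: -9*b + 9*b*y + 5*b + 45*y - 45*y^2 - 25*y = b*(9*y - 4) - 45*y^2 + 20*y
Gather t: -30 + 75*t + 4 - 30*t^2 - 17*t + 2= -30*t^2 + 58*t - 24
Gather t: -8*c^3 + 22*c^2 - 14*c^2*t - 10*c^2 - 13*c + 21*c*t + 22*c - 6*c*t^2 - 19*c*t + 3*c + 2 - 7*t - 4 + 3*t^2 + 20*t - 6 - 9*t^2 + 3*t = -8*c^3 + 12*c^2 + 12*c + t^2*(-6*c - 6) + t*(-14*c^2 + 2*c + 16) - 8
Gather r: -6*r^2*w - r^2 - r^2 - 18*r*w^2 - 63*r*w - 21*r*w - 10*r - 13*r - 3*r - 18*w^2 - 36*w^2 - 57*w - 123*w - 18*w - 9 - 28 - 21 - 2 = r^2*(-6*w - 2) + r*(-18*w^2 - 84*w - 26) - 54*w^2 - 198*w - 60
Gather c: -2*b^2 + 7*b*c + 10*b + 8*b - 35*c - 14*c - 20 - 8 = -2*b^2 + 18*b + c*(7*b - 49) - 28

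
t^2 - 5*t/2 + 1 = (t - 2)*(t - 1/2)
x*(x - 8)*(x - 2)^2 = x^4 - 12*x^3 + 36*x^2 - 32*x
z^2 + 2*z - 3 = (z - 1)*(z + 3)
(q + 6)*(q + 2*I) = q^2 + 6*q + 2*I*q + 12*I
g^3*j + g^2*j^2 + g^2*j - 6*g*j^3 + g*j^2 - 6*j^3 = (g - 2*j)*(g + 3*j)*(g*j + j)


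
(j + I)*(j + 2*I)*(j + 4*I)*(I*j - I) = I*j^4 - 7*j^3 - I*j^3 + 7*j^2 - 14*I*j^2 + 8*j + 14*I*j - 8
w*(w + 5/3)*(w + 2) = w^3 + 11*w^2/3 + 10*w/3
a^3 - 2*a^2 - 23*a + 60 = (a - 4)*(a - 3)*(a + 5)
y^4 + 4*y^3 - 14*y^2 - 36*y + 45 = (y - 3)*(y - 1)*(y + 3)*(y + 5)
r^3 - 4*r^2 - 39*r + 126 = (r - 7)*(r - 3)*(r + 6)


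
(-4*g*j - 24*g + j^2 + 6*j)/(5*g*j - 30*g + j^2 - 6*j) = (-4*g*j - 24*g + j^2 + 6*j)/(5*g*j - 30*g + j^2 - 6*j)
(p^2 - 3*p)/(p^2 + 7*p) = (p - 3)/(p + 7)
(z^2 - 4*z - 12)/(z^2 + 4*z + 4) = (z - 6)/(z + 2)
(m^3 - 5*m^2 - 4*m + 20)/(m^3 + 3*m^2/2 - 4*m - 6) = 2*(m - 5)/(2*m + 3)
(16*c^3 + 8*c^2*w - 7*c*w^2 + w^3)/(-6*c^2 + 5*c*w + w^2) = (16*c^3 + 8*c^2*w - 7*c*w^2 + w^3)/(-6*c^2 + 5*c*w + w^2)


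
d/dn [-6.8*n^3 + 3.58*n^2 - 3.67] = n*(7.16 - 20.4*n)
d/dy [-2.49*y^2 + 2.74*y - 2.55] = 2.74 - 4.98*y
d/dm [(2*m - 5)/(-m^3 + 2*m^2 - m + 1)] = (-2*m^3 + 4*m^2 - 2*m + (2*m - 5)*(3*m^2 - 4*m + 1) + 2)/(m^3 - 2*m^2 + m - 1)^2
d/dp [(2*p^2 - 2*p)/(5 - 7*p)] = 2*(-7*p^2 + 10*p - 5)/(49*p^2 - 70*p + 25)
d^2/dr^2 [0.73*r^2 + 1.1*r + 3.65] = 1.46000000000000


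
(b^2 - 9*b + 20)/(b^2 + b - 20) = (b - 5)/(b + 5)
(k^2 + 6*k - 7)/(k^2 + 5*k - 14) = (k - 1)/(k - 2)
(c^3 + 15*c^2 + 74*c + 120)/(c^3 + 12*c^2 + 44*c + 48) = (c + 5)/(c + 2)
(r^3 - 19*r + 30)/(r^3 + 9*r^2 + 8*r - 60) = (r - 3)/(r + 6)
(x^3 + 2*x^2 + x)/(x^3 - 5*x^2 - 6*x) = (x + 1)/(x - 6)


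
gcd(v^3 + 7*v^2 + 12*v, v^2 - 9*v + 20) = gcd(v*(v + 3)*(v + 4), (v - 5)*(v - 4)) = 1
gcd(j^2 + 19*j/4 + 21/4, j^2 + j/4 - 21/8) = j + 7/4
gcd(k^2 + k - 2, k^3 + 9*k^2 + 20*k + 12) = k + 2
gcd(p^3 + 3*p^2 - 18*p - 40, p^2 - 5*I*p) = 1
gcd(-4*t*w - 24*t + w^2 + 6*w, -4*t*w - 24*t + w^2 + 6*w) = 4*t*w + 24*t - w^2 - 6*w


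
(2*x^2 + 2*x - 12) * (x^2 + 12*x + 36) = 2*x^4 + 26*x^3 + 84*x^2 - 72*x - 432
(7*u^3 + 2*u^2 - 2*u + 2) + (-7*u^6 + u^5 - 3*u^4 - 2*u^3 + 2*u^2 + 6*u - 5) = -7*u^6 + u^5 - 3*u^4 + 5*u^3 + 4*u^2 + 4*u - 3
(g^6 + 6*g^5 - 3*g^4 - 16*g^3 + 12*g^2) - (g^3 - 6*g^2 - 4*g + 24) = g^6 + 6*g^5 - 3*g^4 - 17*g^3 + 18*g^2 + 4*g - 24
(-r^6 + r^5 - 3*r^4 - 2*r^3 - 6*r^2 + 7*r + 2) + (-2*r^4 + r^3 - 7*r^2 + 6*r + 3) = -r^6 + r^5 - 5*r^4 - r^3 - 13*r^2 + 13*r + 5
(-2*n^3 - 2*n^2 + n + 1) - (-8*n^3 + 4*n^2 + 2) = 6*n^3 - 6*n^2 + n - 1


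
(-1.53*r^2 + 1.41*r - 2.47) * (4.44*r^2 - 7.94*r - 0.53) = -6.7932*r^4 + 18.4086*r^3 - 21.3513*r^2 + 18.8645*r + 1.3091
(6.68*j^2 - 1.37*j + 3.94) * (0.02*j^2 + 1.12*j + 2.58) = 0.1336*j^4 + 7.4542*j^3 + 15.7788*j^2 + 0.878200000000001*j + 10.1652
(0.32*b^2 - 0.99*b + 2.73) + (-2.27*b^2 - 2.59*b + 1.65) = -1.95*b^2 - 3.58*b + 4.38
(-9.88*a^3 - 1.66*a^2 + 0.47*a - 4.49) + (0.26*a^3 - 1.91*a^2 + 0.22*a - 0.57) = -9.62*a^3 - 3.57*a^2 + 0.69*a - 5.06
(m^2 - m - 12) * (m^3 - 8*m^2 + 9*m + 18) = m^5 - 9*m^4 + 5*m^3 + 105*m^2 - 126*m - 216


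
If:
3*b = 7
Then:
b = 7/3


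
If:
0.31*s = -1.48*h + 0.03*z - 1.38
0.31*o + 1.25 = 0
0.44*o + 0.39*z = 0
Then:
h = -0.209459459459459*s - 0.840218630541211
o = -4.03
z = 4.55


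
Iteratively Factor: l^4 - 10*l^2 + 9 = (l + 1)*(l^3 - l^2 - 9*l + 9) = (l - 1)*(l + 1)*(l^2 - 9) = (l - 1)*(l + 1)*(l + 3)*(l - 3)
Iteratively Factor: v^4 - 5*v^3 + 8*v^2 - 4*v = (v - 1)*(v^3 - 4*v^2 + 4*v) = (v - 2)*(v - 1)*(v^2 - 2*v) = v*(v - 2)*(v - 1)*(v - 2)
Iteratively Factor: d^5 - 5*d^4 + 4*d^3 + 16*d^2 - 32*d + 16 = (d - 2)*(d^4 - 3*d^3 - 2*d^2 + 12*d - 8) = (d - 2)^2*(d^3 - d^2 - 4*d + 4) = (d - 2)^2*(d - 1)*(d^2 - 4) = (d - 2)^2*(d - 1)*(d + 2)*(d - 2)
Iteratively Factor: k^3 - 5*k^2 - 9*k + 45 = (k - 5)*(k^2 - 9) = (k - 5)*(k + 3)*(k - 3)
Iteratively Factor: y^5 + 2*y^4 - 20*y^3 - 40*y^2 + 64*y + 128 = (y - 4)*(y^4 + 6*y^3 + 4*y^2 - 24*y - 32) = (y - 4)*(y + 4)*(y^3 + 2*y^2 - 4*y - 8) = (y - 4)*(y + 2)*(y + 4)*(y^2 - 4) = (y - 4)*(y - 2)*(y + 2)*(y + 4)*(y + 2)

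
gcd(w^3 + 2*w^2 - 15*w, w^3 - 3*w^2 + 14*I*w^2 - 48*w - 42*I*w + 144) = w - 3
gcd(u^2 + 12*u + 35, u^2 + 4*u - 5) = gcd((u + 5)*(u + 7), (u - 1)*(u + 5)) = u + 5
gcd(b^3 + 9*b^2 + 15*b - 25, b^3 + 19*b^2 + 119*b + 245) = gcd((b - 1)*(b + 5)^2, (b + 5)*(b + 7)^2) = b + 5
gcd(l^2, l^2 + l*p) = l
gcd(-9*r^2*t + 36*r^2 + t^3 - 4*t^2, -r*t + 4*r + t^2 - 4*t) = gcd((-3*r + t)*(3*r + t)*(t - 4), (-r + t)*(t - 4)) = t - 4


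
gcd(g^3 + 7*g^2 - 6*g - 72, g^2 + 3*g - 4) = g + 4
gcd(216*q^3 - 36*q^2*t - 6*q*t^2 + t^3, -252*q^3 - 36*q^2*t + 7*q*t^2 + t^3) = 36*q^2 - t^2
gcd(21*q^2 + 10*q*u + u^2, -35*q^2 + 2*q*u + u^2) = 7*q + u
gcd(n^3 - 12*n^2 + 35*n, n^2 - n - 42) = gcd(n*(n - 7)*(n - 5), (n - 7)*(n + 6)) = n - 7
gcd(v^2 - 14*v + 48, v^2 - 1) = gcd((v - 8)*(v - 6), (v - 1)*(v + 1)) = 1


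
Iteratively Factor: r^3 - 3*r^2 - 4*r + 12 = (r + 2)*(r^2 - 5*r + 6) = (r - 2)*(r + 2)*(r - 3)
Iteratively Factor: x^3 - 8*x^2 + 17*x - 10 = (x - 2)*(x^2 - 6*x + 5) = (x - 2)*(x - 1)*(x - 5)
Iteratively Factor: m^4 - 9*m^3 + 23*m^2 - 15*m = (m - 3)*(m^3 - 6*m^2 + 5*m) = m*(m - 3)*(m^2 - 6*m + 5) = m*(m - 5)*(m - 3)*(m - 1)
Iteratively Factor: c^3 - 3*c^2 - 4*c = (c + 1)*(c^2 - 4*c) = (c - 4)*(c + 1)*(c)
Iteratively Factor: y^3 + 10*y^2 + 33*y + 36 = (y + 3)*(y^2 + 7*y + 12) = (y + 3)*(y + 4)*(y + 3)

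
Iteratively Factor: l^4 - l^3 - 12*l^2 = (l + 3)*(l^3 - 4*l^2) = (l - 4)*(l + 3)*(l^2) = l*(l - 4)*(l + 3)*(l)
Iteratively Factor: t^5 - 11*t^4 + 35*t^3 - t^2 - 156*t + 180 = (t - 3)*(t^4 - 8*t^3 + 11*t^2 + 32*t - 60) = (t - 5)*(t - 3)*(t^3 - 3*t^2 - 4*t + 12) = (t - 5)*(t - 3)*(t - 2)*(t^2 - t - 6) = (t - 5)*(t - 3)*(t - 2)*(t + 2)*(t - 3)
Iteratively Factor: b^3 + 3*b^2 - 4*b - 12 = (b - 2)*(b^2 + 5*b + 6) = (b - 2)*(b + 3)*(b + 2)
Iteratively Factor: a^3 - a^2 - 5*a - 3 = (a + 1)*(a^2 - 2*a - 3) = (a + 1)^2*(a - 3)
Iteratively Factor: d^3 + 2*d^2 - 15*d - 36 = (d - 4)*(d^2 + 6*d + 9) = (d - 4)*(d + 3)*(d + 3)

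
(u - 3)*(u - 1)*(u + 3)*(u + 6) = u^4 + 5*u^3 - 15*u^2 - 45*u + 54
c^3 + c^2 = c^2*(c + 1)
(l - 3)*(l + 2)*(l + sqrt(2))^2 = l^4 - l^3 + 2*sqrt(2)*l^3 - 4*l^2 - 2*sqrt(2)*l^2 - 12*sqrt(2)*l - 2*l - 12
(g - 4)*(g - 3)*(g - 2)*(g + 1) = g^4 - 8*g^3 + 17*g^2 + 2*g - 24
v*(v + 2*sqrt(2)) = v^2 + 2*sqrt(2)*v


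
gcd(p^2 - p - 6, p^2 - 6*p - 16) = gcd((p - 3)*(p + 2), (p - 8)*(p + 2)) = p + 2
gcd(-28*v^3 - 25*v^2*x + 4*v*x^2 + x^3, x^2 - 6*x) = 1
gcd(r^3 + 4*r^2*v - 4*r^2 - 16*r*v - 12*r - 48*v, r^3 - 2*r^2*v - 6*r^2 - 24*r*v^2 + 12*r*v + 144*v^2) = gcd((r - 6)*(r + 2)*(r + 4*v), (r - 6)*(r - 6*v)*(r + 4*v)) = r^2 + 4*r*v - 6*r - 24*v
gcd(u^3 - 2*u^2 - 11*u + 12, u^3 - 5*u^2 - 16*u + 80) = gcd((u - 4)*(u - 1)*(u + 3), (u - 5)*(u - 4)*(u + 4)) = u - 4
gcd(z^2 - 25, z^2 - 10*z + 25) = z - 5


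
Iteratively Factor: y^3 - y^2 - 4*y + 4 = (y + 2)*(y^2 - 3*y + 2) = (y - 1)*(y + 2)*(y - 2)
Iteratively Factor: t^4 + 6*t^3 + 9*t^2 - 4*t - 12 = (t - 1)*(t^3 + 7*t^2 + 16*t + 12) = (t - 1)*(t + 3)*(t^2 + 4*t + 4) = (t - 1)*(t + 2)*(t + 3)*(t + 2)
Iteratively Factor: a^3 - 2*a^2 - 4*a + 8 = (a + 2)*(a^2 - 4*a + 4) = (a - 2)*(a + 2)*(a - 2)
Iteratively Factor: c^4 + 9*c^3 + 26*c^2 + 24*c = (c + 2)*(c^3 + 7*c^2 + 12*c) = c*(c + 2)*(c^2 + 7*c + 12) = c*(c + 2)*(c + 4)*(c + 3)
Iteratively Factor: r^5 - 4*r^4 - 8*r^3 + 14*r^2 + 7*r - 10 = (r + 2)*(r^4 - 6*r^3 + 4*r^2 + 6*r - 5) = (r - 1)*(r + 2)*(r^3 - 5*r^2 - r + 5) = (r - 5)*(r - 1)*(r + 2)*(r^2 - 1) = (r - 5)*(r - 1)*(r + 1)*(r + 2)*(r - 1)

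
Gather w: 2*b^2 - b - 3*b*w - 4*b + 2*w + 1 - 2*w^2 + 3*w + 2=2*b^2 - 5*b - 2*w^2 + w*(5 - 3*b) + 3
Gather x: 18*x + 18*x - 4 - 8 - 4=36*x - 16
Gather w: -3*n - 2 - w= -3*n - w - 2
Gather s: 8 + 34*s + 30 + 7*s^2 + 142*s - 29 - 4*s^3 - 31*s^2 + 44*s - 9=-4*s^3 - 24*s^2 + 220*s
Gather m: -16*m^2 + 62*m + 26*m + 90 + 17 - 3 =-16*m^2 + 88*m + 104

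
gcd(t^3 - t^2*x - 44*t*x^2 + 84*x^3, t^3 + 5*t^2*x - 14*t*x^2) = -t^2 - 5*t*x + 14*x^2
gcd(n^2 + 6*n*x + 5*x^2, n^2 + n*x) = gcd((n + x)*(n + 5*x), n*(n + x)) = n + x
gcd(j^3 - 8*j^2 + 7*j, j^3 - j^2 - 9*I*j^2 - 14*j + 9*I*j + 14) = j - 1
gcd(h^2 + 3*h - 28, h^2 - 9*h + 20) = h - 4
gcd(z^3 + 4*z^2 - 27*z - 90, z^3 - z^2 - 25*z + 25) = z - 5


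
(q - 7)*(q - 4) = q^2 - 11*q + 28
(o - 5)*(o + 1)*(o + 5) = o^3 + o^2 - 25*o - 25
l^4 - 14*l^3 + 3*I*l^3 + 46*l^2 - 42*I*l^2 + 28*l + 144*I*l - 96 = (l - 8)*(l - 6)*(l + I)*(l + 2*I)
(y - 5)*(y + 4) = y^2 - y - 20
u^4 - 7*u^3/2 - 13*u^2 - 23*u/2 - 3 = (u - 6)*(u + 1/2)*(u + 1)^2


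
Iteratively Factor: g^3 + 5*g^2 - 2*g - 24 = (g + 4)*(g^2 + g - 6) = (g + 3)*(g + 4)*(g - 2)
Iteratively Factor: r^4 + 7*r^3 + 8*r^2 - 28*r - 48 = (r - 2)*(r^3 + 9*r^2 + 26*r + 24) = (r - 2)*(r + 3)*(r^2 + 6*r + 8) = (r - 2)*(r + 2)*(r + 3)*(r + 4)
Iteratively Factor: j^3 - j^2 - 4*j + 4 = (j - 1)*(j^2 - 4) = (j - 2)*(j - 1)*(j + 2)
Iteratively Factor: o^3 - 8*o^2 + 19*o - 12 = (o - 4)*(o^2 - 4*o + 3) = (o - 4)*(o - 1)*(o - 3)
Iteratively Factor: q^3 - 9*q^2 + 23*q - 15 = (q - 3)*(q^2 - 6*q + 5) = (q - 3)*(q - 1)*(q - 5)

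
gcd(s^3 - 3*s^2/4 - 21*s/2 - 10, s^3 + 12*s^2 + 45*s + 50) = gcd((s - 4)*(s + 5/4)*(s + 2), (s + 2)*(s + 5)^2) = s + 2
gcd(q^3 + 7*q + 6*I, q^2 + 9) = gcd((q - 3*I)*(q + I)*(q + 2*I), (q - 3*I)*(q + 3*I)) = q - 3*I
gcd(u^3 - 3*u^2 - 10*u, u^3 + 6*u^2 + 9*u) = u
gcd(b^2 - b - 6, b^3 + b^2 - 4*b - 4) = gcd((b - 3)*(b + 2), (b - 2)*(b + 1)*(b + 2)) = b + 2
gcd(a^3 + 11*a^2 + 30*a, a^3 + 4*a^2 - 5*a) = a^2 + 5*a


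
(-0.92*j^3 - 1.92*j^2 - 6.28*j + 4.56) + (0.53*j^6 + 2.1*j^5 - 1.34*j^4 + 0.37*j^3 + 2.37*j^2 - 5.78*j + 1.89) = 0.53*j^6 + 2.1*j^5 - 1.34*j^4 - 0.55*j^3 + 0.45*j^2 - 12.06*j + 6.45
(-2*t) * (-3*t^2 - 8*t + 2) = 6*t^3 + 16*t^2 - 4*t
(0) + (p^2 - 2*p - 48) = p^2 - 2*p - 48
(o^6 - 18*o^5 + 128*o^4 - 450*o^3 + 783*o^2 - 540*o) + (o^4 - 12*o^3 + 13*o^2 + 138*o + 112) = o^6 - 18*o^5 + 129*o^4 - 462*o^3 + 796*o^2 - 402*o + 112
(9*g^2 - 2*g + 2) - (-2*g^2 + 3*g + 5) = 11*g^2 - 5*g - 3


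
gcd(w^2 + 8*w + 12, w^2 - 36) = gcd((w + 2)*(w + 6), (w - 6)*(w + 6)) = w + 6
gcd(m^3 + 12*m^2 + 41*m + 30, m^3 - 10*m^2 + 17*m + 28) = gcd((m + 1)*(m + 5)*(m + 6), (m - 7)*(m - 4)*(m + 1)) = m + 1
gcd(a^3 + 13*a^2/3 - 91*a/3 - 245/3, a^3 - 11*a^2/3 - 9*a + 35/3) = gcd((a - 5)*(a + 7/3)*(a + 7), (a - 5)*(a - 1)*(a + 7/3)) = a^2 - 8*a/3 - 35/3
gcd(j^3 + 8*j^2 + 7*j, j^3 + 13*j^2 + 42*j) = j^2 + 7*j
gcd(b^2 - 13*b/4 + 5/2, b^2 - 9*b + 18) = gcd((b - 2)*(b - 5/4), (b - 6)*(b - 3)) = 1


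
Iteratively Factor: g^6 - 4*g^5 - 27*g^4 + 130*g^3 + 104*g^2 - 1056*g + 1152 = (g - 3)*(g^5 - g^4 - 30*g^3 + 40*g^2 + 224*g - 384) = (g - 3)*(g + 4)*(g^4 - 5*g^3 - 10*g^2 + 80*g - 96) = (g - 3)*(g + 4)^2*(g^3 - 9*g^2 + 26*g - 24) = (g - 3)^2*(g + 4)^2*(g^2 - 6*g + 8) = (g - 3)^2*(g - 2)*(g + 4)^2*(g - 4)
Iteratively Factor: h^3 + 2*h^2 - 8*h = (h)*(h^2 + 2*h - 8) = h*(h - 2)*(h + 4)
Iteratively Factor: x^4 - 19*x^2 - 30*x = (x + 3)*(x^3 - 3*x^2 - 10*x) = (x + 2)*(x + 3)*(x^2 - 5*x) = x*(x + 2)*(x + 3)*(x - 5)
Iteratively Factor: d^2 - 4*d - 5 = (d - 5)*(d + 1)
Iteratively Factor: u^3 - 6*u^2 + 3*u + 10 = (u + 1)*(u^2 - 7*u + 10) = (u - 5)*(u + 1)*(u - 2)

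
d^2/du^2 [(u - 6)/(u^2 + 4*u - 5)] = 2*((2 - 3*u)*(u^2 + 4*u - 5) + 4*(u - 6)*(u + 2)^2)/(u^2 + 4*u - 5)^3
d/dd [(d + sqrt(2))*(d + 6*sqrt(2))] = 2*d + 7*sqrt(2)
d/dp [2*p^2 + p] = 4*p + 1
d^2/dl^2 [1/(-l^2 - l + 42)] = 2*(l^2 + l - (2*l + 1)^2 - 42)/(l^2 + l - 42)^3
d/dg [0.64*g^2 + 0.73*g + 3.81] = 1.28*g + 0.73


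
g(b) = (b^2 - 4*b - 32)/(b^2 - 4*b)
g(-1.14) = -4.46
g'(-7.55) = -0.08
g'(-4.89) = -0.23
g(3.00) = 11.67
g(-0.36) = -19.39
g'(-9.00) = -0.05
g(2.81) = 10.57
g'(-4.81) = -0.24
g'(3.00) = 7.11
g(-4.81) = 0.24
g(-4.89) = 0.26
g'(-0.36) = -61.31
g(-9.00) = 0.73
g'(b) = (4 - 2*b)*(b^2 - 4*b - 32)/(b^2 - 4*b)^2 + (2*b - 4)/(b^2 - 4*b)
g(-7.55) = 0.63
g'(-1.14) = -5.85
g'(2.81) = 4.64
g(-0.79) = -7.46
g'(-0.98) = -8.01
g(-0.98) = -5.56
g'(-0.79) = -12.47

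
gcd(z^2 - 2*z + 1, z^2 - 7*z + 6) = z - 1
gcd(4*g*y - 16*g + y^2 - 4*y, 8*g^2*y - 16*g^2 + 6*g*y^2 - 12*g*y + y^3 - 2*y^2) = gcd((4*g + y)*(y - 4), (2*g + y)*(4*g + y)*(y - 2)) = 4*g + y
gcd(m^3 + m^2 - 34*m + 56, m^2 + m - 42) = m + 7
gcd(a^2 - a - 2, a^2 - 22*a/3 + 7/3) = 1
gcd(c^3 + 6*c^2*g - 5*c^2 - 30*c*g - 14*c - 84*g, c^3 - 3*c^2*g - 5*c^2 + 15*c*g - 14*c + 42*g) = c^2 - 5*c - 14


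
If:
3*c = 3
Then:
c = 1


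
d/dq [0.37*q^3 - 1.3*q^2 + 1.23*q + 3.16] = 1.11*q^2 - 2.6*q + 1.23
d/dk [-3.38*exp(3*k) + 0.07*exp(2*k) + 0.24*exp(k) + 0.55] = (-10.14*exp(2*k) + 0.14*exp(k) + 0.24)*exp(k)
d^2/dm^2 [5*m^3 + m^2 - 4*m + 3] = 30*m + 2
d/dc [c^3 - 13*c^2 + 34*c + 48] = 3*c^2 - 26*c + 34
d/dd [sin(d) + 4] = cos(d)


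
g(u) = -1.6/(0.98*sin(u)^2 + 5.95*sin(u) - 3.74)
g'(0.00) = 0.68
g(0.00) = 0.43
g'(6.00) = 0.29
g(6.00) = 0.30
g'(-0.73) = 0.10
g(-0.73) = 0.22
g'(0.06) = 0.85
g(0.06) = 0.47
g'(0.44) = 9.30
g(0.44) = 1.56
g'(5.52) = 0.10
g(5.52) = 0.22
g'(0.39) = 5.55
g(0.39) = 1.20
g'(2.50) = -308.94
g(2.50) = -9.31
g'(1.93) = -0.61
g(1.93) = -0.59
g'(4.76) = 0.00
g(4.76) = 0.18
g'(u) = -1.6*(-1.96*sin(u)*cos(u) - 5.95*cos(u))/(0.98*sin(u)^2 + 5.95*sin(u) - 3.74)^2 = (3.136*sin(u) + 9.52)*cos(u)/(0.98*sin(u)^2 + 5.95*sin(u) - 3.74)^2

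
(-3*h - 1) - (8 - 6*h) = 3*h - 9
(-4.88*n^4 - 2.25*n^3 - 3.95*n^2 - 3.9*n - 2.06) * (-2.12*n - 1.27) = 10.3456*n^5 + 10.9676*n^4 + 11.2315*n^3 + 13.2845*n^2 + 9.3202*n + 2.6162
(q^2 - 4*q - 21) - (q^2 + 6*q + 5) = -10*q - 26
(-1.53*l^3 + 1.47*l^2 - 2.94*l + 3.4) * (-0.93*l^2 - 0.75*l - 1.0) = 1.4229*l^5 - 0.2196*l^4 + 3.1617*l^3 - 2.427*l^2 + 0.39*l - 3.4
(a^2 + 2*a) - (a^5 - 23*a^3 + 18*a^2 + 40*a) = -a^5 + 23*a^3 - 17*a^2 - 38*a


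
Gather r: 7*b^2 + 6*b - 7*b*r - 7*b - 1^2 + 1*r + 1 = 7*b^2 - b + r*(1 - 7*b)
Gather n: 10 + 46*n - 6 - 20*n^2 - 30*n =-20*n^2 + 16*n + 4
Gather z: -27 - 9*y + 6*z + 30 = -9*y + 6*z + 3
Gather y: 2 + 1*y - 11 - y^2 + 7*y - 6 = -y^2 + 8*y - 15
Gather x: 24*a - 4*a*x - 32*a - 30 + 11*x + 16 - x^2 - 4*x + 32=-8*a - x^2 + x*(7 - 4*a) + 18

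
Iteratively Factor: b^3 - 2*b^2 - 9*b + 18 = (b + 3)*(b^2 - 5*b + 6) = (b - 3)*(b + 3)*(b - 2)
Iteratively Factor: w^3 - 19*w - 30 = (w + 2)*(w^2 - 2*w - 15) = (w - 5)*(w + 2)*(w + 3)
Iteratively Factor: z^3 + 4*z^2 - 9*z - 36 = (z + 3)*(z^2 + z - 12) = (z + 3)*(z + 4)*(z - 3)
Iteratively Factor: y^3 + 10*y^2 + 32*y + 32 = (y + 4)*(y^2 + 6*y + 8) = (y + 2)*(y + 4)*(y + 4)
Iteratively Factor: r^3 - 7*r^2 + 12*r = (r - 3)*(r^2 - 4*r) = r*(r - 3)*(r - 4)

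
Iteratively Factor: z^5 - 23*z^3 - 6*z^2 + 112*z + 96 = (z + 1)*(z^4 - z^3 - 22*z^2 + 16*z + 96) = (z + 1)*(z + 2)*(z^3 - 3*z^2 - 16*z + 48) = (z + 1)*(z + 2)*(z + 4)*(z^2 - 7*z + 12) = (z - 3)*(z + 1)*(z + 2)*(z + 4)*(z - 4)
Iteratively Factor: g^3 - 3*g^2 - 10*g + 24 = (g - 2)*(g^2 - g - 12) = (g - 4)*(g - 2)*(g + 3)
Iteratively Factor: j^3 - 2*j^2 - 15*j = (j + 3)*(j^2 - 5*j) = j*(j + 3)*(j - 5)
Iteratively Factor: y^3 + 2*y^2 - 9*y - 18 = (y + 3)*(y^2 - y - 6) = (y - 3)*(y + 3)*(y + 2)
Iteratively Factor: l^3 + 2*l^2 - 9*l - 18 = (l - 3)*(l^2 + 5*l + 6) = (l - 3)*(l + 2)*(l + 3)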